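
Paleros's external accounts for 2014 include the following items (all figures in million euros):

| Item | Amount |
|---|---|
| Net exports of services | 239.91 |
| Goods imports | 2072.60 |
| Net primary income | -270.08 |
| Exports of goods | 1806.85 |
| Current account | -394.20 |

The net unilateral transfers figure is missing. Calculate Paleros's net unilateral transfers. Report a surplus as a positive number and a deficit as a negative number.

-98.28

Current account = goods balance + services balance + net primary income + net secondary income
Sum of the known components = -295.92
Net unilateral transfers = CA - (known components) = -394.20 - (-295.92) = -98.28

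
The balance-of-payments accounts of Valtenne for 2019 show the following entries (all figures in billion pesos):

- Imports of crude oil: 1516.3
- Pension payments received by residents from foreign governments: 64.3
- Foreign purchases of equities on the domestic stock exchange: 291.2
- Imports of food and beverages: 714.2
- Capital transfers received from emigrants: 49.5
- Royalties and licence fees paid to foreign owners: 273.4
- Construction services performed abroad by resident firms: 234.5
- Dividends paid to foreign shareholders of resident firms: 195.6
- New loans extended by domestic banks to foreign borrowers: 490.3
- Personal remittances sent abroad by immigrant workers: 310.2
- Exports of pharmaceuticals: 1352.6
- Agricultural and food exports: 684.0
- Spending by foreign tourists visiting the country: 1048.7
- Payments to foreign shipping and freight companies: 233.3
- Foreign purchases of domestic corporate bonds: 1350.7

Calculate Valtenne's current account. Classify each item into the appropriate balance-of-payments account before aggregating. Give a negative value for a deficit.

141.1

Goods: 1352.6 + 684.0 - 714.2 - 1516.3 = -193.9
Services: 1048.7 - 233.3 - 273.4 + 234.5 = 776.5
Primary income: -195.6
Secondary income: 64.3 - 310.2 = -245.9
Current account = (-193.9) + 776.5 + (-195.6) + (-245.9) = 141.1
(Excluded from the current account — financial account: foreign purchases of equities on the domestic stock exchange 291.2, new loans extended by domestic banks to foreign borrowers 490.3, foreign purchases of domestic corporate bonds 1350.7; capital account: capital transfers received from emigrants 49.5.)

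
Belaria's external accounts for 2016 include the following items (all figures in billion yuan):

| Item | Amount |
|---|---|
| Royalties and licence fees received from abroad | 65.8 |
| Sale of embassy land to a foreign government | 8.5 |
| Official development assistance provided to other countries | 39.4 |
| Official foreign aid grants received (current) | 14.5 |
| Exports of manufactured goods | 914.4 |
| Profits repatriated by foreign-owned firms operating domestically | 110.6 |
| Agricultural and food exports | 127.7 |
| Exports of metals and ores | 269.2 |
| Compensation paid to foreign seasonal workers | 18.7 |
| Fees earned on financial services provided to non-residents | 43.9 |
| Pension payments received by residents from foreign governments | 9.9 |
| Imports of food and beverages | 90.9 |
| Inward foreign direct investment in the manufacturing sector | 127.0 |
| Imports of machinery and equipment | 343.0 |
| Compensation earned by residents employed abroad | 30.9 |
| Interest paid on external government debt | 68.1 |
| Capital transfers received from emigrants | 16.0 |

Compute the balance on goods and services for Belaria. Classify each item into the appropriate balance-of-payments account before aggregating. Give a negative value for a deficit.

987.1

Goods: -90.9 - 343.0 + 269.2 + 127.7 + 914.4 = 877.4
Services: 43.9 + 65.8 = 109.7
Trade balance = 877.4 + 109.7 = 987.1
(Excluded from the trade balance — capital account: sale of embassy land to a foreign government 8.5, capital transfers received from emigrants 16.0; secondary income: official development assistance provided to other countries 39.4, official foreign aid grants received (current) 14.5, pension payments received by residents from foreign governments 9.9; primary income: profits repatriated by foreign-owned firms operating domestically 110.6, compensation paid to foreign seasonal workers 18.7, compensation earned by residents employed abroad 30.9, interest paid on external government debt 68.1; financial account: inward foreign direct investment in the manufacturing sector 127.0.)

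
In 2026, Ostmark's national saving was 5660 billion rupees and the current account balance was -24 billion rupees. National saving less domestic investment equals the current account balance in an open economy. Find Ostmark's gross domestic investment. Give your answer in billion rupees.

5684

I = S - CA = 5660 - (-24) = 5684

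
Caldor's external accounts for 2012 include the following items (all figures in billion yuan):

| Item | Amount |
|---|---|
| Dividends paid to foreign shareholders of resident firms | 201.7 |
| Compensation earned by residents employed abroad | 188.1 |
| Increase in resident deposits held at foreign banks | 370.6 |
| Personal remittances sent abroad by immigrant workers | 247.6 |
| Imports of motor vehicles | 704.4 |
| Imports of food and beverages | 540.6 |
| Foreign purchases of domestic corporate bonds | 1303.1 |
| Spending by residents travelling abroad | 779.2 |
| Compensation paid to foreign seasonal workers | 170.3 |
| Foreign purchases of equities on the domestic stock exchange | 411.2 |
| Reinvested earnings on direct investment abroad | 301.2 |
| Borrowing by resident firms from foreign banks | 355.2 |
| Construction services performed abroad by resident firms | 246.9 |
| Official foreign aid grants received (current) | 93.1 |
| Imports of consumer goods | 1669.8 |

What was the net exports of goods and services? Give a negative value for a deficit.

-3447.1

Goods: -704.4 - 540.6 - 1669.8 = -2914.8
Services: -779.2 + 246.9 = -532.3
Trade balance = -2914.8 + (-532.3) = -3447.1
(Excluded from the trade balance — primary income: dividends paid to foreign shareholders of resident firms 201.7, compensation earned by residents employed abroad 188.1, compensation paid to foreign seasonal workers 170.3, reinvested earnings on direct investment abroad 301.2; financial account: increase in resident deposits held at foreign banks 370.6, foreign purchases of domestic corporate bonds 1303.1, foreign purchases of equities on the domestic stock exchange 411.2, borrowing by resident firms from foreign banks 355.2; secondary income: personal remittances sent abroad by immigrant workers 247.6, official foreign aid grants received (current) 93.1.)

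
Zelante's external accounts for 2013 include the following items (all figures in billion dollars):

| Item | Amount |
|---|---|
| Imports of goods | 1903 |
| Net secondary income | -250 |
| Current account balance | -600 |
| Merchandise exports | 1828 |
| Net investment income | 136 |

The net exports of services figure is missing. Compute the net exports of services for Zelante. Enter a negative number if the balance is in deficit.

-411

Current account = goods balance + services balance + net primary income + net secondary income
Sum of the known components = -189
Net exports of services = CA - (known components) = -600 - (-189) = -411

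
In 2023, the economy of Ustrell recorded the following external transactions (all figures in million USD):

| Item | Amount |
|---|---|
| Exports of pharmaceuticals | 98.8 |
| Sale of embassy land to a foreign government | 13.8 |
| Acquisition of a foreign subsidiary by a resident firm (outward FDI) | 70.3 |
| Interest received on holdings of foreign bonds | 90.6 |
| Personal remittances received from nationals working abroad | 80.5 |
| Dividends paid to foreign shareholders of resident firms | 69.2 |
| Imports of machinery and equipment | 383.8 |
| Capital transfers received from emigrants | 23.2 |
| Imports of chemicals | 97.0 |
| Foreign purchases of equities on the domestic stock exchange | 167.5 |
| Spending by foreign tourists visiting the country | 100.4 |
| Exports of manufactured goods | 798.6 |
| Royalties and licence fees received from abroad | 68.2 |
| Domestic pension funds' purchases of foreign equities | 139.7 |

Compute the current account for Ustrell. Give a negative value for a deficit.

687.1

Goods: -383.8 + 798.6 + 98.8 - 97.0 = 416.6
Services: 68.2 + 100.4 = 168.6
Primary income: -69.2 + 90.6 = 21.4
Secondary income: 80.5
Current account = 416.6 + 168.6 + 21.4 + 80.5 = 687.1
(Excluded from the current account — capital account: sale of embassy land to a foreign government 13.8, capital transfers received from emigrants 23.2; financial account: acquisition of a foreign subsidiary by a resident firm (outward FDI) 70.3, foreign purchases of equities on the domestic stock exchange 167.5, domestic pension funds' purchases of foreign equities 139.7.)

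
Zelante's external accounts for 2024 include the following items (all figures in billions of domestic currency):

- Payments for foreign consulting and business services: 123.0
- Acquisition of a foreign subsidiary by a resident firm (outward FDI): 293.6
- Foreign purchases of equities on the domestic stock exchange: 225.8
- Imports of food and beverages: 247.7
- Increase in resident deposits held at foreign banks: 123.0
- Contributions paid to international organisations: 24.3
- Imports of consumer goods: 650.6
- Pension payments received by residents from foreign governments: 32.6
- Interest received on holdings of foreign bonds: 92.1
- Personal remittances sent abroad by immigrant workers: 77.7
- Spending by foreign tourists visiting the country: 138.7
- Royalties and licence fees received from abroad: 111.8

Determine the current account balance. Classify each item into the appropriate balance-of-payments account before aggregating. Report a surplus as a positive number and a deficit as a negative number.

Goods: -650.6 - 247.7 = -898.3
Services: 111.8 + 138.7 - 123.0 = 127.5
Primary income: 92.1
Secondary income: 32.6 - 77.7 - 24.3 = -69.4
Current account = (-898.3) + 127.5 + 92.1 + (-69.4) = -748.1
(Excluded from the current account — financial account: acquisition of a foreign subsidiary by a resident firm (outward FDI) 293.6, foreign purchases of equities on the domestic stock exchange 225.8, increase in resident deposits held at foreign banks 123.0.)

-748.1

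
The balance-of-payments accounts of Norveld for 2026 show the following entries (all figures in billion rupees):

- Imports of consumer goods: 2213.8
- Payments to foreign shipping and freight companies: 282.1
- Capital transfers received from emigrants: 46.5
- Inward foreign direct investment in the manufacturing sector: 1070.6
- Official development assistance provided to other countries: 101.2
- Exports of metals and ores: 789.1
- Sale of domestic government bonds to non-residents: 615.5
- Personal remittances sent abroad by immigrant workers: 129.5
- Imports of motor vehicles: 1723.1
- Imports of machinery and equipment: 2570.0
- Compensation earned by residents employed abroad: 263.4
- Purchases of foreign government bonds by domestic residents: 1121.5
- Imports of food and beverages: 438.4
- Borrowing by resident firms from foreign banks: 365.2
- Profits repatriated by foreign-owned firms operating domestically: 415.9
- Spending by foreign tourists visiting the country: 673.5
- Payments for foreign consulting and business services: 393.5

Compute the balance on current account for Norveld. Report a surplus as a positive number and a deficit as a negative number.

Goods: 789.1 - 2570.0 - 2213.8 - 1723.1 - 438.4 = -6156.2
Services: -282.1 - 393.5 + 673.5 = -2.1
Primary income: 263.4 - 415.9 = -152.5
Secondary income: -129.5 - 101.2 = -230.7
Current account = (-6156.2) + (-2.1) + (-152.5) + (-230.7) = -6541.5
(Excluded from the current account — capital account: capital transfers received from emigrants 46.5; financial account: inward foreign direct investment in the manufacturing sector 1070.6, sale of domestic government bonds to non-residents 615.5, purchases of foreign government bonds by domestic residents 1121.5, borrowing by resident firms from foreign banks 365.2.)

-6541.5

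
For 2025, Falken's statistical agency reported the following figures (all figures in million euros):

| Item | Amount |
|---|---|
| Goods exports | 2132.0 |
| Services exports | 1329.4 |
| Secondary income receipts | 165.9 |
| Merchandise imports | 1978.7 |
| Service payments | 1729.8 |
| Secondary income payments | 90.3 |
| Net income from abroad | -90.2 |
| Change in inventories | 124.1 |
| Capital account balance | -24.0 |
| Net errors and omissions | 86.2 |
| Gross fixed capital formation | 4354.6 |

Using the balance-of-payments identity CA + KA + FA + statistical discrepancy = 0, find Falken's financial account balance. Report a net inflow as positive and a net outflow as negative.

Goods balance = 2132.0 - 1978.7 = 153.3
Services balance = 1329.4 - 1729.8 = -400.4
Trade balance (goods + services) = 153.3 + (-400.4) = -247.1
Net primary income = -90.2
Net secondary income = 165.9 - 90.3 = 75.6
Current account = -247.1 + (-90.2) + 75.6 = -261.7
Financial account = -(-261.7 + (-24.0) + 86.2) = 199.5

199.5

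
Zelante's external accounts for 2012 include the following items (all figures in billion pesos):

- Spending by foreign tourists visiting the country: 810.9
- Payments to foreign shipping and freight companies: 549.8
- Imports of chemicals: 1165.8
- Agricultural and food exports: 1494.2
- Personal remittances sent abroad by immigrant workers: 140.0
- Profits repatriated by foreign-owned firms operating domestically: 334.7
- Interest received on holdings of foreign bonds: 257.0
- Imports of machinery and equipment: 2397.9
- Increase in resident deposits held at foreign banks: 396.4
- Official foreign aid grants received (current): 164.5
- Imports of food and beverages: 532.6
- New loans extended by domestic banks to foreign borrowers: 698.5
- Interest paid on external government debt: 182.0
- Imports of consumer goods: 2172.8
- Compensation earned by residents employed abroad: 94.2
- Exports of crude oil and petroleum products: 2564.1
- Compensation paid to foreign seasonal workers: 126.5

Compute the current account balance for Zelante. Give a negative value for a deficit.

Goods: 2564.1 - 532.6 - 2397.9 - 1165.8 - 2172.8 + 1494.2 = -2210.8
Services: -549.8 + 810.9 = 261.1
Primary income: 257.0 - 126.5 + 94.2 - 182.0 - 334.7 = -292.0
Secondary income: 164.5 - 140.0 = 24.5
Current account = (-2210.8) + 261.1 + (-292.0) + 24.5 = -2217.2
(Excluded from the current account — financial account: increase in resident deposits held at foreign banks 396.4, new loans extended by domestic banks to foreign borrowers 698.5.)

-2217.2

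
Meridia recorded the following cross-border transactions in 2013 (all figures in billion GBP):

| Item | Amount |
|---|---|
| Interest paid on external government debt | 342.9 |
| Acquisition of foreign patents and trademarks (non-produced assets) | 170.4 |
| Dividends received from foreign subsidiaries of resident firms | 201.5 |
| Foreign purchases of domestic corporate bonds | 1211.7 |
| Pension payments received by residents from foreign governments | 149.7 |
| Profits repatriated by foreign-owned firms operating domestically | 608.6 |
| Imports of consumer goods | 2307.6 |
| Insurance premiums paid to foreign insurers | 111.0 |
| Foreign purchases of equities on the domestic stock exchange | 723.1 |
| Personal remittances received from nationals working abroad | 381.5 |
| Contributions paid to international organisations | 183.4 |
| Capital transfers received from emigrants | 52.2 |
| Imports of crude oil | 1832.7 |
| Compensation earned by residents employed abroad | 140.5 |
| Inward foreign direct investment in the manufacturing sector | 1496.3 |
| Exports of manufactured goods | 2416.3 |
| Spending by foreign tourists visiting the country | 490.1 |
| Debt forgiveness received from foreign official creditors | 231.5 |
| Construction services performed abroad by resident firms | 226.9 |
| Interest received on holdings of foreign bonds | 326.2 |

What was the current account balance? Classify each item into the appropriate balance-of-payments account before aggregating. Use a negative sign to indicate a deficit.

Goods: 2416.3 - 2307.6 - 1832.7 = -1724.0
Services: 226.9 - 111.0 + 490.1 = 606.0
Primary income: 201.5 + 140.5 + 326.2 - 608.6 - 342.9 = -283.3
Secondary income: 149.7 + 381.5 - 183.4 = 347.8
Current account = (-1724.0) + 606.0 + (-283.3) + 347.8 = -1053.5
(Excluded from the current account — capital account: acquisition of foreign patents and trademarks (non-produced assets) 170.4, capital transfers received from emigrants 52.2, debt forgiveness received from foreign official creditors 231.5; financial account: foreign purchases of domestic corporate bonds 1211.7, foreign purchases of equities on the domestic stock exchange 723.1, inward foreign direct investment in the manufacturing sector 1496.3.)

-1053.5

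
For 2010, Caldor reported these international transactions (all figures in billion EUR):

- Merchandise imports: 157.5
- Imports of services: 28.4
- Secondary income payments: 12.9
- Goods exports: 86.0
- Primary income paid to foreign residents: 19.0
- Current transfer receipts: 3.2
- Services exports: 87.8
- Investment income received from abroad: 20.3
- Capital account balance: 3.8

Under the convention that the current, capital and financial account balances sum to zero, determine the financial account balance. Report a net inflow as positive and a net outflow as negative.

16.7

Goods balance = 86.0 - 157.5 = -71.5
Services balance = 87.8 - 28.4 = 59.4
Trade balance (goods + services) = -71.5 + 59.4 = -12.1
Net primary income = 20.3 - 19.0 = 1.3
Net secondary income = 3.2 - 12.9 = -9.7
Current account = -12.1 + 1.3 + (-9.7) = -20.5
Financial account = -(-20.5 + 3.8) = 16.7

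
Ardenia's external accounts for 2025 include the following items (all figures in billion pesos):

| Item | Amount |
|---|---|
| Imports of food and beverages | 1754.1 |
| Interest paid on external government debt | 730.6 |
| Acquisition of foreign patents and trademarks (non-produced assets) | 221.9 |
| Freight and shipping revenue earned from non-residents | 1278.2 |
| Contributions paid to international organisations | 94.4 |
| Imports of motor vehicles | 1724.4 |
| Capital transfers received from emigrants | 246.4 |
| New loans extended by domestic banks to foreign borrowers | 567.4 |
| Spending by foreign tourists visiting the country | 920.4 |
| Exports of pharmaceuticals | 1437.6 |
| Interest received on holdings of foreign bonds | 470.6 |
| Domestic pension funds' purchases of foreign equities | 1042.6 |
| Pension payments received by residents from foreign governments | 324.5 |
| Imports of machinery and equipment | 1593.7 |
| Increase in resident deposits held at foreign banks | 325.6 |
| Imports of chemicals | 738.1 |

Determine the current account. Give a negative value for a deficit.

Goods: -1754.1 - 738.1 - 1724.4 + 1437.6 - 1593.7 = -4372.7
Services: 1278.2 + 920.4 = 2198.6
Primary income: -730.6 + 470.6 = -260.0
Secondary income: -94.4 + 324.5 = 230.1
Current account = (-4372.7) + 2198.6 + (-260.0) + 230.1 = -2204.0
(Excluded from the current account — capital account: acquisition of foreign patents and trademarks (non-produced assets) 221.9, capital transfers received from emigrants 246.4; financial account: new loans extended by domestic banks to foreign borrowers 567.4, domestic pension funds' purchases of foreign equities 1042.6, increase in resident deposits held at foreign banks 325.6.)

-2204.0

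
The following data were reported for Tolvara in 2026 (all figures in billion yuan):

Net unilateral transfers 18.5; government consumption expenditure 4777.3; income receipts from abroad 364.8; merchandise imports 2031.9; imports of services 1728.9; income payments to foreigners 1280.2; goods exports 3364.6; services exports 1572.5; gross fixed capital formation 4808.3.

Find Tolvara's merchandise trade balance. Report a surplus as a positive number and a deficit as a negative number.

Goods balance = 3364.6 - 2031.9 = 1332.7

1332.7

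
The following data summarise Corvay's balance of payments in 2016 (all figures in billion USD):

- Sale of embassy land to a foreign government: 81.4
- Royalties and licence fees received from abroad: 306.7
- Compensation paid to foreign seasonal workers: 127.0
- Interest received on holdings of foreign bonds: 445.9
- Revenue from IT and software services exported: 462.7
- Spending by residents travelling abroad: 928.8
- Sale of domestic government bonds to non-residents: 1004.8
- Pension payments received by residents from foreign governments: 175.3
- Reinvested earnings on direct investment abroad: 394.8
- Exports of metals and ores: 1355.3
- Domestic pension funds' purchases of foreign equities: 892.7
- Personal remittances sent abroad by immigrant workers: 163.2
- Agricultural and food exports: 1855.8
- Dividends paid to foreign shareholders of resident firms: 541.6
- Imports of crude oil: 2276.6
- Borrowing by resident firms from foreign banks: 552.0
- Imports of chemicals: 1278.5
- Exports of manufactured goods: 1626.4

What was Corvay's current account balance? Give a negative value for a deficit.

1307.2

Goods: -1278.5 + 1355.3 - 2276.6 + 1626.4 + 1855.8 = 1282.4
Services: -928.8 + 462.7 + 306.7 = -159.4
Primary income: -541.6 - 127.0 + 394.8 + 445.9 = 172.1
Secondary income: -163.2 + 175.3 = 12.1
Current account = 1282.4 + (-159.4) + 172.1 + 12.1 = 1307.2
(Excluded from the current account — capital account: sale of embassy land to a foreign government 81.4; financial account: sale of domestic government bonds to non-residents 1004.8, domestic pension funds' purchases of foreign equities 892.7, borrowing by resident firms from foreign banks 552.0.)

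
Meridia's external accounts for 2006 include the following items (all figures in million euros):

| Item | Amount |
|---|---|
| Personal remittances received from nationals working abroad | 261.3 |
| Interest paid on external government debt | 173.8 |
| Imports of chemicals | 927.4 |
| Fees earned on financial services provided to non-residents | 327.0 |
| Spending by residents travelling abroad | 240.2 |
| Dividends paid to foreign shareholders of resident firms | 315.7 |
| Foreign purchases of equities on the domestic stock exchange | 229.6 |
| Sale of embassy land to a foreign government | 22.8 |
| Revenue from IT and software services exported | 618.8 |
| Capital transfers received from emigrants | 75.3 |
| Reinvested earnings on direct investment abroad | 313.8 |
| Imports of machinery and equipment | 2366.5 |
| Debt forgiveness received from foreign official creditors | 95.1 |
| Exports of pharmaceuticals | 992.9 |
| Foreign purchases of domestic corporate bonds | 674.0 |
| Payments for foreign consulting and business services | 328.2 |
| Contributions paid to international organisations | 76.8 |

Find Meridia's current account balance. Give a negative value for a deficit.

Goods: -927.4 - 2366.5 + 992.9 = -2301.0
Services: -328.2 + 327.0 + 618.8 - 240.2 = 377.4
Primary income: 313.8 - 315.7 - 173.8 = -175.7
Secondary income: -76.8 + 261.3 = 184.5
Current account = (-2301.0) + 377.4 + (-175.7) + 184.5 = -1914.8
(Excluded from the current account — financial account: foreign purchases of equities on the domestic stock exchange 229.6, foreign purchases of domestic corporate bonds 674.0; capital account: sale of embassy land to a foreign government 22.8, capital transfers received from emigrants 75.3, debt forgiveness received from foreign official creditors 95.1.)

-1914.8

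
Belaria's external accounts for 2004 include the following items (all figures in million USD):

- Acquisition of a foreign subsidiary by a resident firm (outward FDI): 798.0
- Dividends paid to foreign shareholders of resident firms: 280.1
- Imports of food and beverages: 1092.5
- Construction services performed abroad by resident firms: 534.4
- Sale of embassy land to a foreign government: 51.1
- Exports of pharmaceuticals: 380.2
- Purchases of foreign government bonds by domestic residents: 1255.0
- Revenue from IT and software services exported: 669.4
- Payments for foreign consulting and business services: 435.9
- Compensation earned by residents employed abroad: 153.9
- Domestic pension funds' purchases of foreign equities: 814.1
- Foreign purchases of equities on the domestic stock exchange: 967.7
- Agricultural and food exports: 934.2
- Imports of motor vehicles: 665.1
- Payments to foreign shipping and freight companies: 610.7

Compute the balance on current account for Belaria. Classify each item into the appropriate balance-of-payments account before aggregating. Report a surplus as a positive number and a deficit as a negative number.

-412.2

Goods: 934.2 + 380.2 - 665.1 - 1092.5 = -443.2
Services: 669.4 - 610.7 + 534.4 - 435.9 = 157.2
Primary income: 153.9 - 280.1 = -126.2
Current account = (-443.2) + 157.2 + (-126.2) = -412.2
(Excluded from the current account — financial account: acquisition of a foreign subsidiary by a resident firm (outward FDI) 798.0, purchases of foreign government bonds by domestic residents 1255.0, domestic pension funds' purchases of foreign equities 814.1, foreign purchases of equities on the domestic stock exchange 967.7; capital account: sale of embassy land to a foreign government 51.1.)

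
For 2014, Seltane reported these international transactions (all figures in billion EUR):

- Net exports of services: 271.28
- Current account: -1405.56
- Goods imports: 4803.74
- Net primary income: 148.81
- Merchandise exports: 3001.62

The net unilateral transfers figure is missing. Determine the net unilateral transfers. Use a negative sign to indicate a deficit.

-23.53

Current account = goods balance + services balance + net primary income + net secondary income
Sum of the known components = -1382.03
Net unilateral transfers = CA - (known components) = -1405.56 - (-1382.03) = -23.53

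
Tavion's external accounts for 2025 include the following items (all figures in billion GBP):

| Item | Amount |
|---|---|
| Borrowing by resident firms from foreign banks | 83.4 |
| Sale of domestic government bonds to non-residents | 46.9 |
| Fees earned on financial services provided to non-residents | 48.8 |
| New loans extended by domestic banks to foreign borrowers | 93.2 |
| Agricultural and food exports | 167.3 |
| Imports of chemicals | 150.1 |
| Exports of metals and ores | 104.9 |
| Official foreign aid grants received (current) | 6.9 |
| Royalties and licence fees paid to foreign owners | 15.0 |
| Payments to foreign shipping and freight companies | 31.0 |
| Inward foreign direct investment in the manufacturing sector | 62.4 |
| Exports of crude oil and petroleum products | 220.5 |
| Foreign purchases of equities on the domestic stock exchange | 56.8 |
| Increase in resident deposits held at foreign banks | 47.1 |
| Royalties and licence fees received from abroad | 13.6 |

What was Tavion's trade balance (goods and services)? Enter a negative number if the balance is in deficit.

Goods: 104.9 + 220.5 + 167.3 - 150.1 = 342.6
Services: -15.0 + 13.6 - 31.0 + 48.8 = 16.4
Trade balance = 342.6 + 16.4 = 359.0
(Excluded from the trade balance — financial account: borrowing by resident firms from foreign banks 83.4, sale of domestic government bonds to non-residents 46.9, new loans extended by domestic banks to foreign borrowers 93.2, inward foreign direct investment in the manufacturing sector 62.4, foreign purchases of equities on the domestic stock exchange 56.8, increase in resident deposits held at foreign banks 47.1; secondary income: official foreign aid grants received (current) 6.9.)

359.0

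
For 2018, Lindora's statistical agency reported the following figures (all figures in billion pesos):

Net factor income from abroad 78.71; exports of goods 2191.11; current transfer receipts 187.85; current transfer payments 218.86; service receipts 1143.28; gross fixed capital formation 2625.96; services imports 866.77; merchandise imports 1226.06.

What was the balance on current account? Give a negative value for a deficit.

1289.26

Goods balance = 2191.11 - 1226.06 = 965.05
Services balance = 1143.28 - 866.77 = 276.51
Trade balance (goods + services) = 965.05 + 276.51 = 1241.56
Net primary income = 78.71
Net secondary income = 187.85 - 218.86 = -31.01
Current account = 1241.56 + 78.71 + (-31.01) = 1289.26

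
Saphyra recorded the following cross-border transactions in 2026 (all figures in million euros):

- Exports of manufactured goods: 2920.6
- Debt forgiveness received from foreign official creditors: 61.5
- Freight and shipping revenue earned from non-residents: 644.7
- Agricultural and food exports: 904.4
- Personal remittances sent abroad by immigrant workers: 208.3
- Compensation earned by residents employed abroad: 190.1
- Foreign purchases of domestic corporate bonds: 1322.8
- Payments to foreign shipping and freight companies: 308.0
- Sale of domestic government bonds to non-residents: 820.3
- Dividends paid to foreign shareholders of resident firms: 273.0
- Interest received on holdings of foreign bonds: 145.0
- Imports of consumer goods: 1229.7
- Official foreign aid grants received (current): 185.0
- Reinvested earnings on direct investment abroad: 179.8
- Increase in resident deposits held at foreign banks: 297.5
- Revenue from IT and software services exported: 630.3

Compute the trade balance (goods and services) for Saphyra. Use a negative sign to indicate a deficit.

3562.3

Goods: 2920.6 - 1229.7 + 904.4 = 2595.3
Services: -308.0 + 644.7 + 630.3 = 967.0
Trade balance = 2595.3 + 967.0 = 3562.3
(Excluded from the trade balance — capital account: debt forgiveness received from foreign official creditors 61.5; secondary income: personal remittances sent abroad by immigrant workers 208.3, official foreign aid grants received (current) 185.0; primary income: compensation earned by residents employed abroad 190.1, dividends paid to foreign shareholders of resident firms 273.0, interest received on holdings of foreign bonds 145.0, reinvested earnings on direct investment abroad 179.8; financial account: foreign purchases of domestic corporate bonds 1322.8, sale of domestic government bonds to non-residents 820.3, increase in resident deposits held at foreign banks 297.5.)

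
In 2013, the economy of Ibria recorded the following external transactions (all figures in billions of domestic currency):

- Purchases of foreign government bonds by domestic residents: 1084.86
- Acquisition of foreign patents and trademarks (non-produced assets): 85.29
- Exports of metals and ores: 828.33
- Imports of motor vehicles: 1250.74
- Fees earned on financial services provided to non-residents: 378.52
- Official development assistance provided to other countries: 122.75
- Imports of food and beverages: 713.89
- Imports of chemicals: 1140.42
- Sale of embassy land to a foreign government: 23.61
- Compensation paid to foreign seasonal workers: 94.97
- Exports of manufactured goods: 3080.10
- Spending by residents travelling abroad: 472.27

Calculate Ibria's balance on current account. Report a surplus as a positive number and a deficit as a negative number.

491.91

Goods: 3080.10 - 1250.74 - 713.89 + 828.33 - 1140.42 = 803.38
Services: -472.27 + 378.52 = -93.75
Primary income: -94.97
Secondary income: -122.75
Current account = 803.38 + (-93.75) + (-94.97) + (-122.75) = 491.91
(Excluded from the current account — financial account: purchases of foreign government bonds by domestic residents 1084.86; capital account: acquisition of foreign patents and trademarks (non-produced assets) 85.29, sale of embassy land to a foreign government 23.61.)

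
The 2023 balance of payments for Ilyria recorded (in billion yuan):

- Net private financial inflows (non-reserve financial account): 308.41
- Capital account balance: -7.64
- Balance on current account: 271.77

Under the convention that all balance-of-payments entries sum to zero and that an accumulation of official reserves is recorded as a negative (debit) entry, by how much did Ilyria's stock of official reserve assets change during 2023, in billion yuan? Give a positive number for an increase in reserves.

Official reserve transactions balance = -(271.77 + (-7.64) + 308.41) = -572.54
An accumulation of reserves is recorded as a debit (negative entry), so the change in the stock of reserves is the negative of that balance.
Change in official reserves = -(-572.54) = 572.54

572.54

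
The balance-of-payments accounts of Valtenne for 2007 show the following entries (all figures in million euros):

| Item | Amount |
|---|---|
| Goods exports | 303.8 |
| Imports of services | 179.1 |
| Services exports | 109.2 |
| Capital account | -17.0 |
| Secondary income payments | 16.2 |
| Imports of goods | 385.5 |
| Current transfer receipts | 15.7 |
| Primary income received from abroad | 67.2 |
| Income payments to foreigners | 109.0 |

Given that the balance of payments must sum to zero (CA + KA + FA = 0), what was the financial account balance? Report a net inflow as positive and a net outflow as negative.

Goods balance = 303.8 - 385.5 = -81.7
Services balance = 109.2 - 179.1 = -69.9
Trade balance (goods + services) = -81.7 + (-69.9) = -151.6
Net primary income = 67.2 - 109.0 = -41.8
Net secondary income = 15.7 - 16.2 = -0.5
Current account = -151.6 + (-41.8) + (-0.5) = -193.9
Financial account = -(-193.9 + (-17.0)) = 210.9

210.9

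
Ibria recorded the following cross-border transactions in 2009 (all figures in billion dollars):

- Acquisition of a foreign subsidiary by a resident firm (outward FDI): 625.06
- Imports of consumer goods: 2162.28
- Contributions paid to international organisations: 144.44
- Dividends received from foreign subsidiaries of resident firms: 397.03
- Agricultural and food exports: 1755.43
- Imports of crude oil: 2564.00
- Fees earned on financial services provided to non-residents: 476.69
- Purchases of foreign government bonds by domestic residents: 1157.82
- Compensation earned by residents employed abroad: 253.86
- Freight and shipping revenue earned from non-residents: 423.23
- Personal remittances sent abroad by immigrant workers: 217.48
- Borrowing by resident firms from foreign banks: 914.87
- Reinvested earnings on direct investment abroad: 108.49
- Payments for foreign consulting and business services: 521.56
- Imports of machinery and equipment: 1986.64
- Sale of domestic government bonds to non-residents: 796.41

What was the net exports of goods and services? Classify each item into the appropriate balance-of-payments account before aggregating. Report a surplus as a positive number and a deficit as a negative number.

-4579.13

Goods: -2162.28 + 1755.43 - 2564.00 - 1986.64 = -4957.49
Services: -521.56 + 476.69 + 423.23 = 378.36
Trade balance = -4957.49 + 378.36 = -4579.13
(Excluded from the trade balance — financial account: acquisition of a foreign subsidiary by a resident firm (outward FDI) 625.06, purchases of foreign government bonds by domestic residents 1157.82, borrowing by resident firms from foreign banks 914.87, sale of domestic government bonds to non-residents 796.41; secondary income: contributions paid to international organisations 144.44, personal remittances sent abroad by immigrant workers 217.48; primary income: dividends received from foreign subsidiaries of resident firms 397.03, compensation earned by residents employed abroad 253.86, reinvested earnings on direct investment abroad 108.49.)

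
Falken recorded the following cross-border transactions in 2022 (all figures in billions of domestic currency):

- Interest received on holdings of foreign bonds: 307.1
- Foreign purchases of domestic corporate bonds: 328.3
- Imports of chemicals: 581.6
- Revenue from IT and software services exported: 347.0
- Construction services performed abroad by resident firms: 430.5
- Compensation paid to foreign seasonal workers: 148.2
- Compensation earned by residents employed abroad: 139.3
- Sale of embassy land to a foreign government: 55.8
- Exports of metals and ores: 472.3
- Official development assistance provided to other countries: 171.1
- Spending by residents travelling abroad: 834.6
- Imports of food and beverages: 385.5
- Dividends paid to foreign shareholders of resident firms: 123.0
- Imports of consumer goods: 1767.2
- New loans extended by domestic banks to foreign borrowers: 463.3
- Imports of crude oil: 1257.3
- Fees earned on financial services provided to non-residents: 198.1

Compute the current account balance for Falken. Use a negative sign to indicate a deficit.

Goods: -581.6 - 1257.3 - 1767.2 + 472.3 - 385.5 = -3519.3
Services: 430.5 + 198.1 + 347.0 - 834.6 = 141.0
Primary income: 307.1 - 123.0 + 139.3 - 148.2 = 175.2
Secondary income: -171.1
Current account = (-3519.3) + 141.0 + 175.2 + (-171.1) = -3374.2
(Excluded from the current account — financial account: foreign purchases of domestic corporate bonds 328.3, new loans extended by domestic banks to foreign borrowers 463.3; capital account: sale of embassy land to a foreign government 55.8.)

-3374.2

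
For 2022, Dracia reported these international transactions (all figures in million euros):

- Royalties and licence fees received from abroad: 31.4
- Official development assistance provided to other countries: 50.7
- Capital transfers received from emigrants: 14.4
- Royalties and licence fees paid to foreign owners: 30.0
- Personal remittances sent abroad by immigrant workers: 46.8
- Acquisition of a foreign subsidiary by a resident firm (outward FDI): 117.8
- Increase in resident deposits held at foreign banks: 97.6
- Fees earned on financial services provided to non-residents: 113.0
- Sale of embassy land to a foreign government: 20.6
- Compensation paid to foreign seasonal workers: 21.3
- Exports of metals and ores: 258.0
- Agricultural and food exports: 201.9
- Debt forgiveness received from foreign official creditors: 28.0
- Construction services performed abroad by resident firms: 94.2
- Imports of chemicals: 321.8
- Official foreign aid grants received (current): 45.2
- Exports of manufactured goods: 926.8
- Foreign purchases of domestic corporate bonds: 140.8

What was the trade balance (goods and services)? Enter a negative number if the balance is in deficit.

Goods: 258.0 - 321.8 + 926.8 + 201.9 = 1064.9
Services: 113.0 + 94.2 - 30.0 + 31.4 = 208.6
Trade balance = 1064.9 + 208.6 = 1273.5
(Excluded from the trade balance — secondary income: official development assistance provided to other countries 50.7, personal remittances sent abroad by immigrant workers 46.8, official foreign aid grants received (current) 45.2; capital account: capital transfers received from emigrants 14.4, sale of embassy land to a foreign government 20.6, debt forgiveness received from foreign official creditors 28.0; financial account: acquisition of a foreign subsidiary by a resident firm (outward FDI) 117.8, increase in resident deposits held at foreign banks 97.6, foreign purchases of domestic corporate bonds 140.8; primary income: compensation paid to foreign seasonal workers 21.3.)

1273.5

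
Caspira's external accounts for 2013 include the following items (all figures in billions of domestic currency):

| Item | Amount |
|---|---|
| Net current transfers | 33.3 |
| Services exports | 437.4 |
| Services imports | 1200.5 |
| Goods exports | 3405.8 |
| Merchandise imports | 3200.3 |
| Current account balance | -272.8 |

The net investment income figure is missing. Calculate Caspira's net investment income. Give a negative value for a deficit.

251.5

Current account = goods balance + services balance + net primary income + net secondary income
Sum of the known components = -524.3
Net investment income = CA - (known components) = -272.8 - (-524.3) = 251.5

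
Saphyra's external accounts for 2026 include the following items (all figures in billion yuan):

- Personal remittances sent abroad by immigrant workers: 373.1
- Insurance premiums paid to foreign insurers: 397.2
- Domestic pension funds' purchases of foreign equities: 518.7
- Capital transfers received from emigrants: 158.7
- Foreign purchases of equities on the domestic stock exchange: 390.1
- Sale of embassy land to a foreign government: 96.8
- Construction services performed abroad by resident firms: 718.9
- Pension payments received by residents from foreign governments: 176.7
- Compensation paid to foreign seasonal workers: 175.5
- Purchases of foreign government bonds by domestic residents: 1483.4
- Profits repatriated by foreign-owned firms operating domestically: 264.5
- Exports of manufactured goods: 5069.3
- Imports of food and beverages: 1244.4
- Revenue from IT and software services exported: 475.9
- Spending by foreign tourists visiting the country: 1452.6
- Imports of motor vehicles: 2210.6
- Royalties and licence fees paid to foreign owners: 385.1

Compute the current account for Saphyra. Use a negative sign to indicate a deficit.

Goods: 5069.3 - 1244.4 - 2210.6 = 1614.3
Services: -385.1 + 718.9 + 1452.6 - 397.2 + 475.9 = 1865.1
Primary income: -264.5 - 175.5 = -440.0
Secondary income: -373.1 + 176.7 = -196.4
Current account = 1614.3 + 1865.1 + (-440.0) + (-196.4) = 2843.0
(Excluded from the current account — financial account: domestic pension funds' purchases of foreign equities 518.7, foreign purchases of equities on the domestic stock exchange 390.1, purchases of foreign government bonds by domestic residents 1483.4; capital account: capital transfers received from emigrants 158.7, sale of embassy land to a foreign government 96.8.)

2843.0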